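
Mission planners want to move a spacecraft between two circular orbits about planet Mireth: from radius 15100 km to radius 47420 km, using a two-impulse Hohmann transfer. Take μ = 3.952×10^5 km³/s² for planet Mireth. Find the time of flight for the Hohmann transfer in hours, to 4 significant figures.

t = 7.672 hours

The Hohmann ellipse has a_t = (r₁ + r₂)/2 = 31260 km.
By Kepler's third law the transfer-orbit period is T = 2π√(a_t³/μ), so t = T/2 = 27620 s.
Converting: 27620 s ÷ 3600 s/hour = 7.672 hours.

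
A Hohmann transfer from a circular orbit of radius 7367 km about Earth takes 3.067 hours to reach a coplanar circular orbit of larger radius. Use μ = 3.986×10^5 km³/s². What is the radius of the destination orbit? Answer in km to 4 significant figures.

Transfer time t = 3.067 hours = 11041.2 s, and t = π√(a_t³/μ).
So a_t = (μ t²/π²)^(1/3) = (3.986×10^5 × (11041.2)² / π²)^(1/3) = 17012 km.
Since a_t = (r₁ + r₂)/2, r₂ = 2a_t − r₁ = 2×17012 − 7367 = 26657 km.

r₂ = 26660 km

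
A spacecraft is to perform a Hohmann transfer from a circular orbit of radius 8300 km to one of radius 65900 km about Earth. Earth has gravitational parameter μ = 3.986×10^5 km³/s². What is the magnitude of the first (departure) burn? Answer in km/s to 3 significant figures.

Transfer-ellipse semi-major axis a_t = (r₁ + r₂)/2 = (8300 + 65900)/2 = 37100 km.
On the circular orbit at r = 8300 km, v_c = √(μ/r) = 6.930 km/s.
Transfer-orbit speed at the same r (vis-viva, a = a_t): v_t = √[μ(2/r − 1/a_t)] = 9.236 km/s.
Δv₁ = |v_t − v_c| = |9.236 − 6.930| = 2.306 km/s.

Δv₁ = 2.31 km/s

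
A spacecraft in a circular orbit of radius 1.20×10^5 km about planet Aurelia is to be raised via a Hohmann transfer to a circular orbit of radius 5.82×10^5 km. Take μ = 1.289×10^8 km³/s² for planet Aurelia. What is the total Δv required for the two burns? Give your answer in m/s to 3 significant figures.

Δv = 15600 m/s

The Hohmann ellipse has a_t = (r₁ + r₂)/2 = 3.510×10^5 km.
At r₁ the circular-orbit speed is v₁ = √(μ/r₁) = 32.774 km/s.
On the transfer ellipse at r₁, v² = μ(2/r − 1/a) gives v_p = √[μ(2/r₁ − 1/a_t)] = 42.203 km/s.
First burn Δv₁ = |v_p − v₁| = 9.429 km/s.
Circular speed at r₂: v₂ = √(μ/r₂) = 14.882 km/s.
Transfer-orbit speed at r₂: v_a = √[μ(2/r₂ − 1/a_t)] = 8.7017 km/s.
Second burn Δv₂ = |v₂ − v_a| = 6.180 km/s.
Δv = Δv₁ + Δv₂ = 9.429 + 6.180 = 15.61 km/s.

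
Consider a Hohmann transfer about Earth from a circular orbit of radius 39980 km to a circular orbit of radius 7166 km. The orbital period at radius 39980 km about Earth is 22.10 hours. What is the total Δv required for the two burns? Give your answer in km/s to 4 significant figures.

From Kepler's third law T² = 4π²r³/μ at r = 39980 km, T = 22.10 hours = 22.10 × 3600 s = 79560 s: μ = 4π²r³/T² = 3.98564×10^5 km³/s².
Semi-major axis of the transfer orbit: a_t = (39980 + 7166)/2 = 23573 km.
Circular speed at r₁: v₁ = √(μ/r₁) = √(3.98564×10^5/39980) = 3.157387 km/s.
On the transfer ellipse at r₁, vis-viva equation gives v_a = √[μ(2/r₁ − 1/a_t)] = 1.740840 km/s.
First burn Δv₁ = |v_a − v₁| = 1.4165 km/s.
At r₂, v₂ = √(μ/r₂) = 7.4578 km/s.
Transfer-orbit speed at r₂: v_p = √[μ(2/r₂ − 1/a_t)] = 9.7124 km/s.
Second burn Δv₂ = |v₂ − v_p| = 2.2546 km/s.
Total Δv = Δv₁ + Δv₂ = 3.671 km/s.

Δv = 3.671 km/s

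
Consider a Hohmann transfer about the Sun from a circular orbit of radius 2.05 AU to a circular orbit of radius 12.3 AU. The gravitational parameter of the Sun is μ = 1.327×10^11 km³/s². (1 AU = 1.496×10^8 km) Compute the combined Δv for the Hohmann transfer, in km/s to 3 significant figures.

In km: r₁ = 2.05 × 1.496×10^8 = 3.0668×10^8 km; r₂ = 12.3 × 1.496×10^8 = 1.84008×10^9 km.
The Hohmann ellipse has a_t = (r₁ + r₂)/2 = 1.07338×10^9 km.
At r₁ the circular-orbit speed is v₁ = √(μ/r₁) = 20.801 km/s.
Transfer-orbit speed at r₁ (vis-viva equation): v_p = √[μ(2/r₁ − 1/a_t)] = 27.235 km/s.
First burn Δv₁ = |v_p − v₁| = 6.434 km/s.
Circular speed at r₂: v₂ = √(μ/r₂) = 8.492 km/s.
Transfer-orbit speed at r₂: v_a = √[μ(2/r₂ − 1/a_t)] = 4.539 km/s.
Second burn Δv₂ = |v₂ − v_a| = 3.953 km/s.
Total Δv = Δv₁ + Δv₂ = 10.39 km/s.

Δv = 10.4 km/s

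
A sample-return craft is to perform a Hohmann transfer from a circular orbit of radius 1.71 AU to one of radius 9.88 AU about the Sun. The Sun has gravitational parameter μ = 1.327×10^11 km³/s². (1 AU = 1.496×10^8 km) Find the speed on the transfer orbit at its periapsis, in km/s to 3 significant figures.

In km: r₁ = 1.71 × 1.496×10^8 = 2.55816×10^8 km; r₂ = 9.88 × 1.496×10^8 = 1.478048×10^9 km.
Semi-major axis of the transfer orbit: a_t = (2.55816×10^8 + 1.478048×10^9)/2 = 8.66932×10^8 km.
At periapsis, r = 2.55816×10^8 km.
Applying v² = μ(2/r − 1/a_t): v = 29.74 km/s.

v = 29.7 km/s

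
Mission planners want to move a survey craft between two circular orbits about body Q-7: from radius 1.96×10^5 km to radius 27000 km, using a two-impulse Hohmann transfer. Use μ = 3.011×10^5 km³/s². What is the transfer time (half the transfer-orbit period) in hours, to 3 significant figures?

t = 59.2 hours

The Hohmann ellipse has a_t = (r₁ + r₂)/2 = 1.115×10^5 km.
Half the transfer-orbit period gives t = π√(a_t³/μ) = 2.132×10^5 s.
Converting: 2.132×10^5 s ÷ 3600 s/hour = 59.2 hours.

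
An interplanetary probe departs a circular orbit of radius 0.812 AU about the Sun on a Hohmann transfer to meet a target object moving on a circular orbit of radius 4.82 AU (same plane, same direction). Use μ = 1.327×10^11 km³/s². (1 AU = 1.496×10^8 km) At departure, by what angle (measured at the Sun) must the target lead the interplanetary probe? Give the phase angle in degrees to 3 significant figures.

φ = 99.6°

In km: r₁ = 0.812 × 1.496×10^8 = 1.214752×10^8 km; r₂ = 4.82 × 1.496×10^8 = 7.21072×10^8 km.
Semi-major axis of the transfer orbit: a_t = (1.214752×10^8 + 7.21072×10^8)/2 = 4.212736×10^8 km.
The half-period of the transfer ellipse is t = π√(a_t³/μ) = 7.4569×10^7 s.
Target angular speed ω₂ = √(μ/r₂³) = 1.8813×10^-8 rad/s.
Angle swept by the target during transfer: ω₂·t = 1.4029 rad = 80.38°.
The interplanetary probe traverses 180° on the transfer ellipse, so the target must lead by 180° − 80.38° = 99.6°.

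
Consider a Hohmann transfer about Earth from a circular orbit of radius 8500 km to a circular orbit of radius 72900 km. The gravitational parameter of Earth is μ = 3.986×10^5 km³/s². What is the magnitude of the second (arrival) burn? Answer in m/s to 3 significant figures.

Δv₂ = 1270 m/s

The Hohmann ellipse has a_t = (r₁ + r₂)/2 = 40700 km.
Circular speed at r = 72900 km: v_c = √(μ/r) = 2.3383 km/s.
Transfer-orbit speed at the same r (vis-viva, a = a_t): v_t = √[μ(2/r − 1/a_t)] = 1.0686 km/s.
Δv₂ = |v_t − v_c| = |1.0686 − 2.3383| = 1.270 km/s.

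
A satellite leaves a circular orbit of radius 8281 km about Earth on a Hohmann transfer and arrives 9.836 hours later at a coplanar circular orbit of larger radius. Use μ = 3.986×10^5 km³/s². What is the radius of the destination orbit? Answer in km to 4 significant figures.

r₂ = 65710 km

Transfer time t = 9.836 hours = 35409.6 s, and t = π√(a_t³/μ).
So a_t = (μ t²/π²)^(1/3) = (3.986×10^5 × (35409.6)² / π²)^(1/3) = 36996 km.
Since a_t = (r₁ + r₂)/2, r₂ = 2a_t − r₁ = 2×36996 − 8281 = 65711 km.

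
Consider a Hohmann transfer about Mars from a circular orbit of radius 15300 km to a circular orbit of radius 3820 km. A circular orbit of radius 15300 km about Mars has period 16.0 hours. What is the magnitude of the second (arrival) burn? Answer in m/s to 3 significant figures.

From Kepler's third law T² = 4π²r³/μ at r = 15300 km, T = 16.0 hours = 16.0 × 3600 s = 57600 s: μ = 4π²r³/T² = 42617.6 km³/s².
Transfer-ellipse semi-major axis a_t = (r₁ + r₂)/2 = (15300 + 3820)/2 = 9560 km.
Circular speed at r = 3820 km: v_c = √(μ/r) = 3.3401 km/s.
Transfer-orbit speed at the same r (vis-viva, a = a_t): v_t = √[μ(2/r − 1/a_t)] = 4.2255 km/s.
Δv₂ = |v_t − v_c| = |4.2255 − 3.3401| = 0.8854 km/s.

Δv₂ = 885 m/s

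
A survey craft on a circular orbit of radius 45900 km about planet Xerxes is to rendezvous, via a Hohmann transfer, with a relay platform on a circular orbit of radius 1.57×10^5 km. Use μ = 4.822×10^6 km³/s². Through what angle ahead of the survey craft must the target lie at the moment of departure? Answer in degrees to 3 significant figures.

Semi-major axis of the transfer orbit: a_t = (45900 + 1.570×10^5)/2 = 1.0145×10^5 km.
Transfer time t = π√(a_t³/μ) = 46229 s.
Target angular speed ω₂ = √(μ/r₂³) = 3.5299×10^-5 rad/s.
Angle swept by the target during transfer: ω₂·t = 1.6318 rad = 93.50°.
The survey craft traverses 180° on the transfer ellipse, so the target must lead by 180° − 93.50° = 86.5°.

φ = 86.5°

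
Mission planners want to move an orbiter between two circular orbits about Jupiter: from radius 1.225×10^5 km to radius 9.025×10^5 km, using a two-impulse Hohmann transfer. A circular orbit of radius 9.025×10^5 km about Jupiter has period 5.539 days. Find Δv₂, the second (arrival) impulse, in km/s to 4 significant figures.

Δv₂ = 6.056 km/s

From Kepler's third law T² = 4π²r³/μ at r = 9.025×10^5 km, T = 5.539 days = 5.539 × 86400 s = 4.785696×10^5 s: μ = 4π²r³/T² = 1.26710×10^8 km³/s².
The Hohmann ellipse has a_t = (r₁ + r₂)/2 = 5.125×10^5 km.
On the circular orbit at r = 9.025×10^5 km, v_c = √(μ/r) = 11.849 km/s.
Transfer-orbit speed at the same r (vis-viva, a = a_t): v_t = √[μ(2/r − 1/a_t)] = 5.7930 km/s.
Δv₂ = |v_t − v_c| = |5.7930 − 11.849| = 6.056 km/s.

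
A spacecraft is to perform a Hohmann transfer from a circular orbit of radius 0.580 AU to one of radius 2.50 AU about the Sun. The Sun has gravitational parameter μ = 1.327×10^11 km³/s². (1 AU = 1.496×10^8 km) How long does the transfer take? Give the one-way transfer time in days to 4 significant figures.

t = 349.0 days

In km: r₁ = 0.580 × 1.496×10^8 = 8.6768×10^7 km; r₂ = 2.50 × 1.496×10^8 = 3.740×10^8 km.
The Hohmann ellipse has a_t = (r₁ + r₂)/2 = 2.30384×10^8 km.
Transfer time t = π√(a_t³/μ) = π√((2.30384×10^8)³ / 1.327×10^11) = 3.0157×10^7 s.
Converting: 3.0157×10^7 s ÷ 86400 s/day = 349.0 days.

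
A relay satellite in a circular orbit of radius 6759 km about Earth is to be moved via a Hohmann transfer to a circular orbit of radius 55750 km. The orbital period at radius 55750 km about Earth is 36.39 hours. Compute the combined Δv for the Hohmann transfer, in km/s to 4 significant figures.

From Kepler's third law T² = 4π²r³/μ at r = 55750 km, T = 36.39 hours = 36.39 × 3600 s = 1.31004×10^5 s: μ = 4π²r³/T² = 3.98589×10^5 km³/s².
Transfer-ellipse semi-major axis a_t = (r₁ + r₂)/2 = (6759 + 55750)/2 = 31254.5 km.
At r₁ the circular-orbit speed is v₁ = √(μ/r₁) = 7.6793 km/s.
Transfer-orbit speed at r₁ (vis-viva equation): v_p = √[μ(2/r₁ − 1/a_t)] = 10.256 km/s.
First burn Δv₁ = |v_p − v₁| = 2.577 km/s.
At r₂, v₂ = √(μ/r₂) = 2.67387 km/s.
Transfer-orbit speed at r₂: v_a = √[μ(2/r₂ − 1/a_t)] = 1.24344 km/s.
Second burn Δv₂ = |v₂ − v_a| = 1.430 km/s.
Δv = Δv₁ + Δv₂ = 2.577 + 1.430 = 4.007 km/s.

Δv = 4.007 km/s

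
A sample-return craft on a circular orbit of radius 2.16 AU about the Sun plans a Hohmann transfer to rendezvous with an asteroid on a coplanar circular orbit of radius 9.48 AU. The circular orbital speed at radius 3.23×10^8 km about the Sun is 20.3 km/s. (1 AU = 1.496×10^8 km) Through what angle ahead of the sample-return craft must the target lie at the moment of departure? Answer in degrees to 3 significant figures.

φ = 93.4°

From the circular-orbit relation v² = μ/r at r = 3.23×10^8 km: μ = v²r = (20.3)² × 3.23×10^8 = 1.33105×10^11 km³/s².
In km: r₁ = 2.16 × 1.496×10^8 = 3.23136×10^8 km; r₂ = 9.48 × 1.496×10^8 = 1.418208×10^9 km.
Semi-major axis of the transfer orbit: a_t = (3.23136×10^8 + 1.418208×10^9)/2 = 8.70672×10^8 km.
Transfer time t = π√(a_t³/μ) = 2.2123×10^8 s.
The target's mean motion on its circular orbit is ω₂ = √(μ/r₂³) = 6.8310×10^-9 rad/s.
Angle swept by the target during transfer: ω₂·t = 1.5112 rad = 86.59°.
Arrival is 180° from departure on the ellipse, so φ = 180° − 86.59° = 93.4°.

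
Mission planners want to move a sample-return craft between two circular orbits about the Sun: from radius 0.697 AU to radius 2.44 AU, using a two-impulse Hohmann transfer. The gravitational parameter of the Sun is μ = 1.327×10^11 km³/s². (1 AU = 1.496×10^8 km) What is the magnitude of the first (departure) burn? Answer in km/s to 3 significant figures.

Δv₁ = 8.82 km/s

In km: r₁ = 0.697 × 1.496×10^8 = 1.042712×10^8 km; r₂ = 2.44 × 1.496×10^8 = 3.65024×10^8 km.
The Hohmann ellipse has a_t = (r₁ + r₂)/2 = 2.346476×10^8 km.
On the circular orbit at r = 1.042712×10^8 km, v_c = √(μ/r) = 35.67 km/s.
Vis-viva on the transfer ellipse at r = 1.042712×10^8 km gives v_t = √[μ(2/r − 1/a_t)] = 44.49 km/s.
Δv₁ = |v_t − v_c| = |44.49 − 35.67| = 8.820 km/s.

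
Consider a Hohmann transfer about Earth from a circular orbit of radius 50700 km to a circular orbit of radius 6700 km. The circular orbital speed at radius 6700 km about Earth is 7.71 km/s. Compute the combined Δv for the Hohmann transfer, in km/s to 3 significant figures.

From the circular-orbit relation v² = μ/r at r = 6700 km: μ = v²r = (7.71)² × 6700 = 3.98275×10^5 km³/s².
Transfer-ellipse semi-major axis a_t = (r₁ + r₂)/2 = (50700 + 6700)/2 = 28700 km.
Circular speed at r₁: v₁ = √(μ/r₁) = √(3.98275×10^5/50700) = 2.803 km/s.
Transfer-orbit speed at r₁ (v² = μ(2/r − 1/a)): v_a = √[μ(2/r₁ − 1/a_t)] = 1.354 km/s.
First burn Δv₁ = |v_a − v₁| = 1.449 km/s.
Circular speed at r₂: v₂ = √(μ/r₂) = 7.7100 km/s.
Transfer-orbit speed at r₂: v_p = √[μ(2/r₂ − 1/a_t)] = 10.247 km/s.
Second burn Δv₂ = |v₂ − v_p| = 2.537 km/s.
Total Δv = Δv₁ + Δv₂ = 3.986 km/s.

Δv = 3.99 km/s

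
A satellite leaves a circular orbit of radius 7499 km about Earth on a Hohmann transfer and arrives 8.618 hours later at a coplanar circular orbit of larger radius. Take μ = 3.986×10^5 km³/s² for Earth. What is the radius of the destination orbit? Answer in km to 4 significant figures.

Transfer time t = 8.618 hours = 31024.8 s, and t = π√(a_t³/μ).
So a_t = (μ t²/π²)^(1/3) = (3.986×10^5 × (31024.8)² / π²)^(1/3) = 33875 km.
Since a_t = (r₁ + r₂)/2, r₂ = 2a_t − r₁ = 2×33875 − 7499 = 60251 km.

r₂ = 60250 km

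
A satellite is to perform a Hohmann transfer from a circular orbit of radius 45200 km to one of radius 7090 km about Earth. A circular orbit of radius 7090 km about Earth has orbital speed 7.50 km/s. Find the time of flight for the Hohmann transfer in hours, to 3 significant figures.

t = 5.84 hours

From the circular-orbit relation v² = μ/r at r = 7090 km: μ = v²r = (7.50)² × 7090 = 3.98812×10^5 km³/s².
Transfer-ellipse semi-major axis a_t = (r₁ + r₂)/2 = (45200 + 7090)/2 = 26145 km.
Half the transfer-orbit period gives t = π√(a_t³/μ) = 21030 s.
Converting: 21030 s ÷ 3600 s/hour = 5.84 hours.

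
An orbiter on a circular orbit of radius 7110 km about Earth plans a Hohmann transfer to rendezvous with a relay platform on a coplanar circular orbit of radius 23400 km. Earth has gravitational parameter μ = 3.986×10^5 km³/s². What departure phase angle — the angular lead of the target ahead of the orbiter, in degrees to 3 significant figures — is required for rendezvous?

φ = 85.3°

The Hohmann ellipse has a_t = (r₁ + r₂)/2 = 15255 km.
The half-period of the transfer ellipse is t = π√(a_t³/μ) = 9375.61 s.
The target's mean motion on its circular orbit is ω₂ = √(μ/r₂³) = 1.76378×10^-4 rad/s.
Angle swept by the target during transfer: ω₂·t = 1.65365 rad = 94.747°.
The orbiter traverses 180° on the transfer ellipse, so the target must lead by 180° − 94.747° = 85.3°.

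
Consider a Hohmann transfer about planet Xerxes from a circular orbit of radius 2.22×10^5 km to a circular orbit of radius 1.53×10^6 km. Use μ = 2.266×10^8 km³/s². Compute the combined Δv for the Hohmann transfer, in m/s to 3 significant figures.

Δv = 16300 m/s

Transfer-ellipse semi-major axis a_t = (r₁ + r₂)/2 = (2.220×10^5 + 1.530×10^6)/2 = 8.760×10^5 km.
Circular speed at r₁: v₁ = √(μ/r₁) = √(2.266×10^8/2.220×10^5) = 31.949 km/s.
Transfer-orbit speed at r₁ (v² = μ(2/r − 1/a)): v_p = √[μ(2/r₁ − 1/a_t)] = 42.223 km/s.
First burn Δv₁ = |v_p − v₁| = 10.274 km/s.
At r₂, v₂ = √(μ/r₂) = 12.16982 km/s.
Transfer-orbit speed at r₂: v_a = √[μ(2/r₂ − 1/a_t)] = 6.126447 km/s.
Second burn Δv₂ = |v₂ − v_a| = 6.0434 km/s.
Total Δv = Δv₁ + Δv₂ = 16.32 km/s.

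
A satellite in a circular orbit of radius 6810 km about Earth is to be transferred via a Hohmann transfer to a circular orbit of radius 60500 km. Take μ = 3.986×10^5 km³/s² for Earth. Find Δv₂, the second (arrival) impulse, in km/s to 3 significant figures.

Transfer-ellipse semi-major axis a_t = (r₁ + r₂)/2 = (6810 + 60500)/2 = 33655 km.
On the circular orbit at r = 60500 km, v_c = √(μ/r) = 2.567 km/s.
Transfer-orbit speed at the same r (vis-viva, a = a_t): v_t = √[μ(2/r − 1/a_t)] = 1.155 km/s.
Δv₂ = |v_t − v_c| = |1.155 − 2.567| = 1.412 km/s.

Δv₂ = 1.41 km/s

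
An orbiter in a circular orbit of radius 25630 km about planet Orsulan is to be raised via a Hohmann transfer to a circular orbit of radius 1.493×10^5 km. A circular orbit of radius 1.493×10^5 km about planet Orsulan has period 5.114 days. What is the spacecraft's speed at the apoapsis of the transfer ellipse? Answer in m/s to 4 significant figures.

v = 1149 m/s

From Kepler's third law T² = 4π²r³/μ at r = 1.493×10^5 km, T = 5.114 days = 5.114 × 86400 s = 4.418496×10^5 s: μ = 4π²r³/T² = 6.72962×10^5 km³/s².
Transfer-ellipse semi-major axis a_t = (r₁ + r₂)/2 = (25630 + 1.493×10^5)/2 = 87465 km.
At apoapsis, r = 1.493×10^5 km.
Applying v² = μ(2/r − 1/a_t): v = 1.149 km/s.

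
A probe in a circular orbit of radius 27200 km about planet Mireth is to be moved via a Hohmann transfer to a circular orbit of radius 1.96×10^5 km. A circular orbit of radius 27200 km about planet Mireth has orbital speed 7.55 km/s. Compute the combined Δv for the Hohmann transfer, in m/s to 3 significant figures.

Δv = 3880 m/s

From the circular-orbit relation v² = μ/r at r = 27200 km: μ = v²r = (7.55)² × 27200 = 1.55047×10^6 km³/s².
The Hohmann ellipse has a_t = (r₁ + r₂)/2 = 1.116×10^5 km.
At r₁ the circular-orbit speed is v₁ = √(μ/r₁) = 7.5500 km/s.
Transfer-orbit speed at r₁ (v² = μ(2/r − 1/a)): v_p = √[μ(2/r₁ − 1/a_t)] = 10.006 km/s.
First burn Δv₁ = |v_p − v₁| = 2.456 km/s.
At r₂, v₂ = √(μ/r₂) = 2.813 km/s.
Transfer-orbit speed at r₂: v_a = √[μ(2/r₂ − 1/a_t)] = 1.389 km/s.
Second burn Δv₂ = |v₂ − v_a| = 1.424 km/s.
Total Δv = Δv₁ + Δv₂ = 3.880 km/s.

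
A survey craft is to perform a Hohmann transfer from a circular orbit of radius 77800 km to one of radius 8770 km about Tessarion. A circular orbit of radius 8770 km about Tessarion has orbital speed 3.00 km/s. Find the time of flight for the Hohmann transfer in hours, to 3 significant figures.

t = 28.0 hours

From the circular-orbit relation v² = μ/r at r = 8770 km: μ = v²r = (3.00)² × 8770 = 78930.0 km³/s².
Transfer-ellipse semi-major axis a_t = (r₁ + r₂)/2 = (77800 + 8770)/2 = 43285 km.
Transfer time t = π√(a_t³/μ) = π√((43285)³ / 78930.0) = 1.007×10^5 s.
Converting: 1.007×10^5 s ÷ 3600 s/hour = 28.0 hours.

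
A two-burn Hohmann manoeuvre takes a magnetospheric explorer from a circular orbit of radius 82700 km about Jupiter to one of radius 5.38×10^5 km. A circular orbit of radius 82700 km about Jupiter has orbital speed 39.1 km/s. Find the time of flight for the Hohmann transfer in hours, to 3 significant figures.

From the circular-orbit relation v² = μ/r at r = 82700 km: μ = v²r = (39.1)² × 82700 = 1.26433×10^8 km³/s².
Transfer-ellipse semi-major axis a_t = (r₁ + r₂)/2 = (82700 + 5.380×10^5)/2 = 3.1035×10^5 km.
Half the transfer-orbit period gives t = π√(a_t³/μ) = 48310 s.
Converting: 48310 s ÷ 3600 s/hour = 13.4 hours.

t = 13.4 hours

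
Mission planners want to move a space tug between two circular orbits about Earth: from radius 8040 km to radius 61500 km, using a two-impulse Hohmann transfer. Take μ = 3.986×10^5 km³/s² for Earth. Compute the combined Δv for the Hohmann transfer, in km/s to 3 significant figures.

Semi-major axis of the transfer orbit: a_t = (8040 + 61500)/2 = 34770 km.
At r₁ the circular-orbit speed is v₁ = √(μ/r₁) = 7.041 km/s.
On the transfer ellipse at r₁, vis-viva gives v_p = √[μ(2/r₁ − 1/a_t)] = 9.364 km/s.
First burn Δv₁ = |v_p − v₁| = 2.323 km/s.
At r₂, v₂ = √(μ/r₂) = 2.546 km/s.
Transfer-orbit speed at r₂: v_a = √[μ(2/r₂ − 1/a_t)] = 1.224 km/s.
Second burn Δv₂ = |v₂ − v_a| = 1.322 km/s.
Total Δv = Δv₁ + Δv₂ = 3.645 km/s.

Δv = 3.64 km/s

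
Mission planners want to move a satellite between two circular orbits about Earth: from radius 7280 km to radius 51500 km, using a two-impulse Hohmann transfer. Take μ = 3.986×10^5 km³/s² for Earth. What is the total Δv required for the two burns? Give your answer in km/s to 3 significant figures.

The Hohmann ellipse has a_t = (r₁ + r₂)/2 = 29390 km.
At r₁ the circular-orbit speed is v₁ = √(μ/r₁) = 7.3995 km/s.
Transfer-orbit speed at r₁ (v² = μ(2/r − 1/a)): v_p = √[μ(2/r₁ − 1/a_t)] = 9.7951 km/s.
First burn Δv₁ = |v_p − v₁| = 2.396 km/s.
At r₂, v₂ = √(μ/r₂) = 2.782 km/s.
Transfer-orbit speed at r₂: v_a = √[μ(2/r₂ − 1/a_t)] = 1.385 km/s.
Second burn Δv₂ = |v₂ − v_a| = 1.397 km/s.
Total Δv = Δv₁ + Δv₂ = 3.793 km/s.

Δv = 3.79 km/s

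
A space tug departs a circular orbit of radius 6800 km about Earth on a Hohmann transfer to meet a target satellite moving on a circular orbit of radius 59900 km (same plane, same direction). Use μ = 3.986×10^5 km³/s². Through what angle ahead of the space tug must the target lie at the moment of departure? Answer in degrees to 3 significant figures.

The Hohmann ellipse has a_t = (r₁ + r₂)/2 = 33350 km.
The half-period of the transfer ellipse is t = π√(a_t³/μ) = 30306 s.
Target angular speed ω₂ = √(μ/r₂³) = 4.3065×10^-5 rad/s.
Angle swept by the target during transfer: ω₂·t = 1.3051 rad = 74.78°.
The space tug traverses 180° on the transfer ellipse, so the target must lead by 180° − 74.78° = 105°.

φ = 105°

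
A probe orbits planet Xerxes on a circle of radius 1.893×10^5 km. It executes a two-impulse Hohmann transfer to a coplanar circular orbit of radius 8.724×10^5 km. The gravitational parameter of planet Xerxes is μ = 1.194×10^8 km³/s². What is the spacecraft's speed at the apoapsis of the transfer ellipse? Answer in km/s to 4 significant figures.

The Hohmann ellipse has a_t = (r₁ + r₂)/2 = 5.3085×10^5 km.
The apoapsis of the transfer ellipse is at r = 8.724×10^5 km.
Applying v² = μ(2/r − 1/a_t): v = 6.986 km/s.

v = 6.986 km/s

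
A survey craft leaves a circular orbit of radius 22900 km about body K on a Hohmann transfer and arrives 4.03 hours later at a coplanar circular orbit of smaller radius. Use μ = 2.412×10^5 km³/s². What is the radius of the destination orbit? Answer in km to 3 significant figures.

r₂ = 11600 km

Transfer time t = 4.03 hours = 14508 s, and t = π√(a_t³/μ).
So a_t = (μ t²/π²)^(1/3) = (2.412×10^5 × (14508)² / π²)^(1/3) = 17262 km.
Since a_t = (r₁ + r₂)/2, r₂ = 2a_t − r₁ = 2×17262 − 22900 = 11624 km.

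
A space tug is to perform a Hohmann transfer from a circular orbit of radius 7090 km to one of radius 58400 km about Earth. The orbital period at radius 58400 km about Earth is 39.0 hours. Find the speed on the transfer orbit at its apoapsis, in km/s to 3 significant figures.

v = 1.22 km/s

From Kepler's third law T² = 4π²r³/μ at r = 58400 km, T = 39.0 hours = 39.0 × 3600 s = 1.404×10^5 s: μ = 4π²r³/T² = 3.98900×10^5 km³/s².
Semi-major axis of the transfer orbit: a_t = (7090 + 58400)/2 = 32745 km.
At apoapsis, r = 58400 km.
Applying v² = μ(2/r − 1/a_t): v = 1.216 km/s.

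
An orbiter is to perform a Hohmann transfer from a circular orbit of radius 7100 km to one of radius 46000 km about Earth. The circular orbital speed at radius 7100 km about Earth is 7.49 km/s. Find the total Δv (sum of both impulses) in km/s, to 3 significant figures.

Δv = 3.79 km/s

From the circular-orbit relation v² = μ/r at r = 7100 km: μ = v²r = (7.49)² × 7100 = 3.98311×10^5 km³/s².
The Hohmann ellipse has a_t = (r₁ + r₂)/2 = 26550 km.
At r₁ the circular-orbit speed is v₁ = √(μ/r₁) = 7.490 km/s.
Transfer-orbit speed at r₁ (vis-viva equation): v_p = √[μ(2/r₁ − 1/a_t)] = 9.859 km/s.
First burn Δv₁ = |v_p − v₁| = 2.369 km/s.
At r₂, v₂ = √(μ/r₂) = 2.943 km/s.
Transfer-orbit speed at r₂: v_a = √[μ(2/r₂ − 1/a_t)] = 1.522 km/s.
Second burn Δv₂ = |v₂ − v_a| = 1.421 km/s.
Δv = Δv₁ + Δv₂ = 2.369 + 1.421 = 3.790 km/s.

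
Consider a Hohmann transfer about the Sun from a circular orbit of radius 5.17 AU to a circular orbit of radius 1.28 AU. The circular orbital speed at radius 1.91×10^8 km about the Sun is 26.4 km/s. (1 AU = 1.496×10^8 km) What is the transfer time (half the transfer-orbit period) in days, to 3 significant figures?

t = 1060 days

From the circular-orbit relation v² = μ/r at r = 1.91×10^8 km: μ = v²r = (26.4)² × 1.91×10^8 = 1.33119×10^11 km³/s².
In km: r₁ = 5.17 × 1.496×10^8 = 7.73432×10^8 km; r₂ = 1.28 × 1.496×10^8 = 1.91488×10^8 km.
The Hohmann ellipse has a_t = (r₁ + r₂)/2 = 4.8246×10^8 km.
Half the transfer-orbit period gives t = π√(a_t³/μ) = 9.125×10^7 s.
Converting: 9.125×10^7 s ÷ 86400 s/day = 1060 days.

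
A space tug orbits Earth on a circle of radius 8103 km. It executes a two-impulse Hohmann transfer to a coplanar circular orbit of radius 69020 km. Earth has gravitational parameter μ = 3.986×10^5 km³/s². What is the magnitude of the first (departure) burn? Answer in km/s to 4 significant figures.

Δv₁ = 2.370 km/s

Semi-major axis of the transfer orbit: a_t = (8103 + 69020)/2 = 38561.5 km.
Circular speed at r = 8103 km: v_c = √(μ/r) = 7.0137 km/s.
Vis-viva on the transfer ellipse at r = 8103 km gives v_t = √[μ(2/r − 1/a_t)] = 9.3833 km/s.
Δv₁ = |v_t − v_c| = |9.3833 − 7.0137| = 2.370 km/s.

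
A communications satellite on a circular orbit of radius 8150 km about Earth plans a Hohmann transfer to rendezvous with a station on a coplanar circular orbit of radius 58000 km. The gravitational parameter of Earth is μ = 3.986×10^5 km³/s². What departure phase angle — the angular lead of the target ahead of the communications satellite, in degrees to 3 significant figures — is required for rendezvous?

φ = 102°

The Hohmann ellipse has a_t = (r₁ + r₂)/2 = 33075 km.
The half-period of the transfer ellipse is t = π√(a_t³/μ) = 29931.67 s.
Target angular speed ω₂ = √(μ/r₂³) = 4.519877×10^-5 rad/s.
Angle swept by the target during transfer: ω₂·t = 1.35287 rad = 77.51°.
The communications satellite traverses 180° on the transfer ellipse, so the target must lead by 180° − 77.51° = 102°.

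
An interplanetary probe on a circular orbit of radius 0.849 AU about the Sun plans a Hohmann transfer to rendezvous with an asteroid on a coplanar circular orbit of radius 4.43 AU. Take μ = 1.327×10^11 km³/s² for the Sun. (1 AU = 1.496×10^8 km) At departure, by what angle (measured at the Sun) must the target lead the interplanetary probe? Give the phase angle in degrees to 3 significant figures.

φ = 97.2°

In km: r₁ = 0.849 × 1.496×10^8 = 1.270104×10^8 km; r₂ = 4.43 × 1.496×10^8 = 6.62728×10^8 km.
Transfer-ellipse semi-major axis a_t = (r₁ + r₂)/2 = (1.270104×10^8 + 6.62728×10^8)/2 = 3.948692×10^8 km.
The half-period of the transfer ellipse is t = π√(a_t³/μ) = 6.76697×10^7 s.
Target angular speed ω₂ = √(μ/r₂³) = 2.13517×10^-8 rad/s.
Angle swept by the target during transfer: ω₂·t = 1.44486 rad = 82.78°.
The interplanetary probe traverses 180° on the transfer ellipse, so the target must lead by 180° − 82.78° = 97.2°.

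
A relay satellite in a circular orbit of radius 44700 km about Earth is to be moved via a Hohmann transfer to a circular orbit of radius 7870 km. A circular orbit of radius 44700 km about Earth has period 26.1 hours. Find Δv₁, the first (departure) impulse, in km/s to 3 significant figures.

From Kepler's third law T² = 4π²r³/μ at r = 44700 km, T = 26.1 hours = 26.1 × 3600 s = 93960 s: μ = 4π²r³/T² = 3.99389×10^5 km³/s².
Semi-major axis of the transfer orbit: a_t = (44700 + 7870)/2 = 26285 km.
Circular speed at r = 44700 km: v_c = √(μ/r) = 2.98913 km/s.
Vis-viva on the transfer ellipse at r = 44700 km gives v_t = √[μ(2/r − 1/a_t)] = 1.63560 km/s.
Δv₁ = |v_t − v_c| = |1.63560 − 2.98913| = 1.354 km/s.

Δv₁ = 1.35 km/s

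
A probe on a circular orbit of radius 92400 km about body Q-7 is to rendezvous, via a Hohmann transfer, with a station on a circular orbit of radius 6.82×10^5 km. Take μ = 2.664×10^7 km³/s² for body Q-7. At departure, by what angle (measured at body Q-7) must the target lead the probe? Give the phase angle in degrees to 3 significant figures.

φ = 103°

The Hohmann ellipse has a_t = (r₁ + r₂)/2 = 3.872×10^5 km.
Transfer time t = π√(a_t³/μ) = 1.4665×10^5 s.
The target's mean motion on its circular orbit is ω₂ = √(μ/r₂³) = 9.1641×10^-6 rad/s.
Angle swept by the target during transfer: ω₂·t = 1.3439 rad = 77.00°.
The probe traverses 180° on the transfer ellipse, so the target must lead by 180° − 77.00° = 103°.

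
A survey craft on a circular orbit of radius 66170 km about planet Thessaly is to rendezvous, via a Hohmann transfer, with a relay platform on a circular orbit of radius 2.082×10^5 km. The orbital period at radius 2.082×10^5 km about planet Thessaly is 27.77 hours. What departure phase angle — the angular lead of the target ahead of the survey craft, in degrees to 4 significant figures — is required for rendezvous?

From Kepler's third law T² = 4π²r³/μ at r = 2.082×10^5 km, T = 27.77 hours = 27.77 × 3600 s = 99972 s: μ = 4π²r³/T² = 3.56488×10^7 km³/s².
The Hohmann ellipse has a_t = (r₁ + r₂)/2 = 1.37185×10^5 km.
Transfer time t = π√(a_t³/μ) = 26735 s.
Target angular speed ω₂ = √(μ/r₂³) = 6.2849×10^-5 rad/s.
Angle swept by the target during transfer: ω₂·t = 1.6803 rad = 96.27°.
The survey craft traverses 180° on the transfer ellipse, so the target must lead by 180° − 96.27° = 83.73°.

φ = 83.73°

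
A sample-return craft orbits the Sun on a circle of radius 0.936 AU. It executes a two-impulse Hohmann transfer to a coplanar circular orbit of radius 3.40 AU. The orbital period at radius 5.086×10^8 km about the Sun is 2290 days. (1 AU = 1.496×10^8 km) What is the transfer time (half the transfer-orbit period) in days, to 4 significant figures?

t = 583.1 days

From Kepler's third law T² = 4π²r³/μ at r = 5.086×10^8 km, T = 2290 days = 2290 × 86400 s = 1.97856×10^8 s: μ = 4π²r³/T² = 1.32675×10^11 km³/s².
In km: r₁ = 0.936 × 1.496×10^8 = 1.400256×10^8 km; r₂ = 3.40 × 1.496×10^8 = 5.0864×10^8 km.
Transfer-ellipse semi-major axis a_t = (r₁ + r₂)/2 = (1.400256×10^8 + 5.0864×10^8)/2 = 3.243328×10^8 km.
By Kepler's third law the transfer-orbit period is T = 2π√(a_t³/μ), so t = T/2 = 5.038×10^7 s.
Converting: 5.038×10^7 s ÷ 86400 s/day = 583.1 days.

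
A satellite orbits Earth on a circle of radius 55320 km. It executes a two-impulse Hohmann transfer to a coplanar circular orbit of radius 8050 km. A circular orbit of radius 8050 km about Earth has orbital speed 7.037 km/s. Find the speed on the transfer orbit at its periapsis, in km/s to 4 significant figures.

v = 9.298 km/s

From the circular-orbit relation v² = μ/r at r = 8050 km: μ = v²r = (7.037)² × 8050 = 3.98631×10^5 km³/s².
The Hohmann ellipse has a_t = (r₁ + r₂)/2 = 31685 km.
At periapsis, r = 8050 km.
Vis-viva: v = √[μ(2/r − 1/a_t)] = √[3.98631×10^5 × (2/8050 − 1/31685)] = 9.298 km/s.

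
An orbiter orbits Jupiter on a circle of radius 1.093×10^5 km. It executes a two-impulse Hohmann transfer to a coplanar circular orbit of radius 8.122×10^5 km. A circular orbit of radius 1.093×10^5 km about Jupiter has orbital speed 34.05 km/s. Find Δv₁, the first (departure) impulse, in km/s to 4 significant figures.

Δv₁ = 11.16 km/s

From the circular-orbit relation v² = μ/r at r = 1.093×10^5 km: μ = v²r = (34.05)² × 1.093×10^5 = 1.26723×10^8 km³/s².
The Hohmann ellipse has a_t = (r₁ + r₂)/2 = 4.6075×10^5 km.
Circular speed at r = 1.093×10^5 km: v_c = √(μ/r) = 34.05 km/s.
Vis-viva on the transfer ellipse at r = 1.093×10^5 km gives v_t = √[μ(2/r − 1/a_t)] = 45.21 km/s.
Δv₁ = |v_t − v_c| = |45.21 − 34.05| = 11.16 km/s.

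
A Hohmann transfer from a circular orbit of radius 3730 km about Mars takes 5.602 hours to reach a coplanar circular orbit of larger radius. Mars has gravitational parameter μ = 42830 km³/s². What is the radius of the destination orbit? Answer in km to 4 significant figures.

Transfer time t = 5.602 hours = 20167.2 s, and t = π√(a_t³/μ).
So a_t = (μ t²/π²)^(1/3) = (42830 × (20167.2)² / π²)^(1/3) = 12085 km.
Since a_t = (r₁ + r₂)/2, r₂ = 2a_t − r₁ = 2×12085 − 3730 = 20440 km.

r₂ = 20440 km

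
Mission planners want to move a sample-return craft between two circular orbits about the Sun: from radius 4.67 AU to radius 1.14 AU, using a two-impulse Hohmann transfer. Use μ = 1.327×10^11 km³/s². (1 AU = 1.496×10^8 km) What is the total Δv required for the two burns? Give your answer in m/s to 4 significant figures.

In km: r₁ = 4.67 × 1.496×10^8 = 6.98632×10^8 km; r₂ = 1.14 × 1.496×10^8 = 1.70544×10^8 km.
Transfer-ellipse semi-major axis a_t = (r₁ + r₂)/2 = (6.98632×10^8 + 1.70544×10^8)/2 = 4.34588×10^8 km.
Circular speed at r₁: v₁ = √(μ/r₁) = √(1.327×10^11/6.98632×10^8) = 13.782 km/s.
On the transfer ellipse at r₁, vis-viva equation gives v_a = √[μ(2/r₁ − 1/a_t)] = 8.6336 km/s.
First burn Δv₁ = |v_a − v₁| = 5.148 km/s.
At r₂, v₂ = √(μ/r₂) = 27.894 km/s.
Transfer-orbit speed at r₂: v_p = √[μ(2/r₂ − 1/a_t)] = 35.367 km/s.
Second burn Δv₂ = |v₂ − v_p| = 7.473 km/s.
Total Δv = Δv₁ + Δv₂ = 12.62 km/s.

Δv = 12620 m/s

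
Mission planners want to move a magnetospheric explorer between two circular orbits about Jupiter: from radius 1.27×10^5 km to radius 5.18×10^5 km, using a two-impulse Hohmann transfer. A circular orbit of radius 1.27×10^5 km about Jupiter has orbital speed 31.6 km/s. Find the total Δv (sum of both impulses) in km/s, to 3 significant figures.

From the circular-orbit relation v² = μ/r at r = 1.27×10^5 km: μ = v²r = (31.6)² × 1.27×10^5 = 1.26817×10^8 km³/s².
Transfer-ellipse semi-major axis a_t = (r₁ + r₂)/2 = (1.270×10^5 + 5.180×10^5)/2 = 3.225×10^5 km.
At r₁ the circular-orbit speed is v₁ = √(μ/r₁) = 31.600 km/s.
On the transfer ellipse at r₁, vis-viva equation gives v_p = √[μ(2/r₁ − 1/a_t)] = 40.049 km/s.
First burn Δv₁ = |v_p − v₁| = 8.449 km/s.
At r₂, v₂ = √(μ/r₂) = 15.647 km/s.
Transfer-orbit speed at r₂: v_a = √[μ(2/r₂ − 1/a_t)] = 9.8189 km/s.
Second burn Δv₂ = |v₂ − v_a| = 5.828 km/s.
Δv = Δv₁ + Δv₂ = 8.449 + 5.828 = 14.28 km/s.

Δv = 14.3 km/s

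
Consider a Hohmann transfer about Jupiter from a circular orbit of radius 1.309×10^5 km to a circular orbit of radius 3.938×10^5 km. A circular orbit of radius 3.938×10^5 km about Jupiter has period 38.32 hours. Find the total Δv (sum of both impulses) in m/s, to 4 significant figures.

From Kepler's third law T² = 4π²r³/μ at r = 3.938×10^5 km, T = 38.32 hours = 38.32 × 3600 s = 1.37952×10^5 s: μ = 4π²r³/T² = 1.26687×10^8 km³/s².
The Hohmann ellipse has a_t = (r₁ + r₂)/2 = 2.6235×10^5 km.
Circular speed at r₁: v₁ = √(μ/r₁) = √(1.26687×10^8/1.309×10^5) = 31.110 km/s.
Transfer-orbit speed at r₁ (vis-viva equation): v_p = √[μ(2/r₁ − 1/a_t)] = 38.115 km/s.
First burn Δv₁ = |v_p − v₁| = 7.005 km/s.
Circular speed at r₂: v₂ = √(μ/r₂) = 17.936 km/s.
Transfer-orbit speed at r₂: v_a = √[μ(2/r₂ − 1/a_t)] = 12.669 km/s.
Second burn Δv₂ = |v₂ − v_a| = 5.267 km/s.
Total Δv = Δv₁ + Δv₂ = 12.27 km/s.

Δv = 12270 m/s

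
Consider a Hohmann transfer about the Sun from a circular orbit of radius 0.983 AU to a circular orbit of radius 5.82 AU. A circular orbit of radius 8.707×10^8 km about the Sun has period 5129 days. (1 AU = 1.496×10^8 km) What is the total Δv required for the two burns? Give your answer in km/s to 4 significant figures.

Δv = 14.96 km/s

From Kepler's third law T² = 4π²r³/μ at r = 8.707×10^8 km, T = 5129 days = 5129 × 86400 s = 4.431456×10^8 s: μ = 4π²r³/T² = 1.32700×10^11 km³/s².
In km: r₁ = 0.983 × 1.496×10^8 = 1.470568×10^8 km; r₂ = 5.82 × 1.496×10^8 = 8.70672×10^8 km.
Transfer-ellipse semi-major axis a_t = (r₁ + r₂)/2 = (1.470568×10^8 + 8.70672×10^8)/2 = 5.088644×10^8 km.
Circular speed at r₁: v₁ = √(μ/r₁) = √(1.32700×10^11/1.470568×10^8) = 30.0396 km/s.
On the transfer ellipse at r₁, vis-viva gives v_p = √[μ(2/r₁ − 1/a_t)] = 39.2934 km/s.
First burn Δv₁ = |v_p − v₁| = 9.254 km/s.
At r₂, v₂ = √(μ/r₂) = 12.346 km/s.
Transfer-orbit speed at r₂: v_a = √[μ(2/r₂ − 1/a_t)] = 6.6367 km/s.
Second burn Δv₂ = |v₂ − v_a| = 5.709 km/s.
Total Δv = Δv₁ + Δv₂ = 14.96 km/s.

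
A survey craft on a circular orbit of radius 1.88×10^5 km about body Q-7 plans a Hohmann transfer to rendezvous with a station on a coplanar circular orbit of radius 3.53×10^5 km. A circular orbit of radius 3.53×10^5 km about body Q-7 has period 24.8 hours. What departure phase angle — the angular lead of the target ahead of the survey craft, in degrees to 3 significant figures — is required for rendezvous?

φ = 59.3°

From Kepler's third law T² = 4π²r³/μ at r = 3.53×10^5 km, T = 24.8 hours = 24.8 × 3600 s = 89280 s: μ = 4π²r³/T² = 2.17859×10^8 km³/s².
Transfer-ellipse semi-major axis a_t = (r₁ + r₂)/2 = (1.880×10^5 + 3.530×10^5)/2 = 2.705×10^5 km.
Transfer time t = π√(a_t³/μ) = 29940 s.
Target angular speed ω₂ = √(μ/r₂³) = 7.038×10^-5 rad/s.
Angle swept by the target during transfer: ω₂·t = 2.107 rad = 120.7°.
The survey craft traverses 180° on the transfer ellipse, so the target must lead by 180° − 120.7° = 59.3°.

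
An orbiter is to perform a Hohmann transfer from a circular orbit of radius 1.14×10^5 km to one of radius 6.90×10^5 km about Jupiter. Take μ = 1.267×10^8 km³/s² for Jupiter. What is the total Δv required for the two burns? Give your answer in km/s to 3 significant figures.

Semi-major axis of the transfer orbit: a_t = (1.140×10^5 + 6.900×10^5)/2 = 4.020×10^5 km.
Circular speed at r₁: v₁ = √(μ/r₁) = √(1.267×10^8/1.140×10^5) = 33.3377 km/s.
Transfer-orbit speed at r₁ (v² = μ(2/r − 1/a)): v_p = √[μ(2/r₁ − 1/a_t)] = 43.6765 km/s.
First burn Δv₁ = |v_p − v₁| = 10.339 km/s.
At r₂, v₂ = √(μ/r₂) = 13.5508 km/s.
Transfer-orbit speed at r₂: v_a = √[μ(2/r₂ − 1/a_t)] = 7.21611 km/s.
Second burn Δv₂ = |v₂ − v_a| = 6.3347 km/s.
Δv = Δv₁ + Δv₂ = 10.339 + 6.3347 = 16.67 km/s.

Δv = 16.7 km/s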